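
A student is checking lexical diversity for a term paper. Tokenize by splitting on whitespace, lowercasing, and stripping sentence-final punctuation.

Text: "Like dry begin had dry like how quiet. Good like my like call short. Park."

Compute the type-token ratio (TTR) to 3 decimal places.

N = 15 tokens, V = 11 types.
TTR = V / N = 11 / 15 = 0.733

0.733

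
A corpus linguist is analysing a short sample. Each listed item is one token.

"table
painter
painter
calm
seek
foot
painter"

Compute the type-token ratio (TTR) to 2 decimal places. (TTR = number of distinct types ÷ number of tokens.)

N = 7 tokens, V = 5 types.
TTR = V / N = 5 / 7 = 0.71

0.71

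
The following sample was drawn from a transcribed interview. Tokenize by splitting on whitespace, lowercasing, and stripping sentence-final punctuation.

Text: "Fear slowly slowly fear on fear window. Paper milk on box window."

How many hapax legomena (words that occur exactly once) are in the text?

Frequencies: fear:3, slowly:2, on:2, window:2, paper:1, milk:1, box:1
Hapax (freq=1): box, milk, paper

3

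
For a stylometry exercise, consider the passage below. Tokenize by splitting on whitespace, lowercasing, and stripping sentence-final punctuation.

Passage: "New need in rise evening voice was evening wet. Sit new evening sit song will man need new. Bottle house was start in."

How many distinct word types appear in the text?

15

Distinct types: {bottle, evening, house, in, man, need, new, rise, sit, song, start, voice, was, wet, will}
V = 15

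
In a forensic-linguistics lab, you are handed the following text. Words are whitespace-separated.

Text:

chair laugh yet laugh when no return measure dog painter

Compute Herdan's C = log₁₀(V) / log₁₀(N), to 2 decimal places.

N = 10, V = 9.
log₁₀(V) = 0.954243, log₁₀(N) = 1.000000
C = 0.954243 / 1.000000 = 0.95

0.95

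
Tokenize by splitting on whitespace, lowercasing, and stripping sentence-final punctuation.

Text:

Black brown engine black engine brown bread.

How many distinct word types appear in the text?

Distinct types: {black, bread, brown, engine}
V = 4

4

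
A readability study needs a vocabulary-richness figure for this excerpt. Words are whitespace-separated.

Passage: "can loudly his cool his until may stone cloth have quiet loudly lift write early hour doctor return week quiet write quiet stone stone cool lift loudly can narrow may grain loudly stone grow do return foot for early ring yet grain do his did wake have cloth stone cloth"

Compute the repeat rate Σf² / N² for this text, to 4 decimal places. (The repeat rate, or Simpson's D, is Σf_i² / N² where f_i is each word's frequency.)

0.0480

Frequencies: stone:5, loudly:4, his:3, cloth:3, quiet:3, can:2, cool:2, may:2, have:2, lift:2, write:2, early:2, return:2, grain:2, do:2, until:1, hour:1, doctor:1, week:1, narrow:1, … (7 more, each freq 1)
Σf² = 120; N² = 2500
Repeat rate = 120 / 2500 = 0.0480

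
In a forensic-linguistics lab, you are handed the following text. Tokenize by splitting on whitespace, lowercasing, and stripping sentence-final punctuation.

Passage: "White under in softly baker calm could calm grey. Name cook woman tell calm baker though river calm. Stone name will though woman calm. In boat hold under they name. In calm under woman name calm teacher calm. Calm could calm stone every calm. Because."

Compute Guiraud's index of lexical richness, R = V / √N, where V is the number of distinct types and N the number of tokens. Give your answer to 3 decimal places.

3.280

N = 45, V = 22.
√N = 6.708204
R = 22 / 6.708204 = 3.280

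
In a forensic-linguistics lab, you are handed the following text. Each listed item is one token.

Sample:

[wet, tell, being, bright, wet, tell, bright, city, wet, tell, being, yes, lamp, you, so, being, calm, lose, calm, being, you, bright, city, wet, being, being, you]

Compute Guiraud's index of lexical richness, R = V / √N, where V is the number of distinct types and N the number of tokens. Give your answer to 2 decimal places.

2.12

N = 27, V = 11.
√N = 5.196152
R = 11 / 5.196152 = 2.12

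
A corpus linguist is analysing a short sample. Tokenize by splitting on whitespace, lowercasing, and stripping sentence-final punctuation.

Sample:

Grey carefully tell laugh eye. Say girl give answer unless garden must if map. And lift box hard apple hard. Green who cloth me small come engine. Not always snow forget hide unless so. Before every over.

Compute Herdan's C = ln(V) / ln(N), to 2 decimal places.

N = 37, V = 35.
ln(V) = 3.555348, ln(N) = 3.610918
C = 3.555348 / 3.610918 = 0.98

0.98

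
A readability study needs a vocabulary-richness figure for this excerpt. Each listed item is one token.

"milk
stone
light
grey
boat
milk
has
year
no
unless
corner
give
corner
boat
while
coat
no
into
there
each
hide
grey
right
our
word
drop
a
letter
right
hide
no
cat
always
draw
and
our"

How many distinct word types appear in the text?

Distinct types: {a, always, and, boat, cat, coat, corner, draw, drop, each, give, grey, has, hide, into, letter, light, milk, no, our, right, stone, there, unless, while, word, year}
V = 27

27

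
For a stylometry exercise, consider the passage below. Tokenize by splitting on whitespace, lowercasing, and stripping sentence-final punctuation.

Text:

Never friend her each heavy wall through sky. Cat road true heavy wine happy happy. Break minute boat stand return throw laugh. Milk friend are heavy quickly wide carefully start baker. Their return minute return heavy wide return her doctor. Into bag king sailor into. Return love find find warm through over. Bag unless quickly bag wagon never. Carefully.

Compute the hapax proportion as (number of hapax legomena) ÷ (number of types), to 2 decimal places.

Frequencies: return:5, heavy:4, bag:3, never:2, friend:2, her:2, through:2, happy:2, minute:2, quickly:2, wide:2, carefully:2, into:2, find:2, each:1, wall:1, sky:1, cat:1, road:1, true:1, … (19 more, each freq 1)
Hapax count = 25; type count = 39.
Ratio = 25 / 39 = 0.64

0.64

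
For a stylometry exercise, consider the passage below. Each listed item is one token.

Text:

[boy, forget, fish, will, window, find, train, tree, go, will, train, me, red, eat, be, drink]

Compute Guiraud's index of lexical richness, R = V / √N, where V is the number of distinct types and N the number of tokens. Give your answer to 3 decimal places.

N = 16, V = 14.
√N = 4.000000
R = 14 / 4.000000 = 3.500

3.500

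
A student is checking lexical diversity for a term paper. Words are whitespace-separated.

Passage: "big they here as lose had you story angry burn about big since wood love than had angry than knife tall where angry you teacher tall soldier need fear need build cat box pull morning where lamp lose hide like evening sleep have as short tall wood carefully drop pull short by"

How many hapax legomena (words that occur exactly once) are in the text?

Frequencies: angry:3, tall:3, big:2, as:2, lose:2, had:2, you:2, wood:2, than:2, where:2, need:2, pull:2, short:2, they:1, here:1, story:1, burn:1, about:1, since:1, love:1, … (17 more, each freq 1)
Hapax (freq=1): about, box, build, burn, by, carefully, cat, drop, evening, fear, have, here, hide, knife, lamp, like, love, morning, since, sleep, soldier, story, teacher, they

24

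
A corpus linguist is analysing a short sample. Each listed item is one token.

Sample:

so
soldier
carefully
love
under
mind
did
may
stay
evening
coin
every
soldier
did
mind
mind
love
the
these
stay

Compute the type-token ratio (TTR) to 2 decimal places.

0.70

N = 20 tokens, V = 14 types.
TTR = V / N = 14 / 20 = 0.70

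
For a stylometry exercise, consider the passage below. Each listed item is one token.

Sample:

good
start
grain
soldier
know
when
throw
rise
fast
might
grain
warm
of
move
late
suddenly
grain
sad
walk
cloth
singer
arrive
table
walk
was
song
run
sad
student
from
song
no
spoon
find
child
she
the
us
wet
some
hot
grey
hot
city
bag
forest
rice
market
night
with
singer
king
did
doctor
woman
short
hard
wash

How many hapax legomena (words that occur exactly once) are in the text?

Frequencies: grain:3, sad:2, walk:2, singer:2, song:2, hot:2, good:1, start:1, soldier:1, know:1, when:1, throw:1, rise:1, fast:1, might:1, warm:1, of:1, move:1, late:1, suddenly:1, … (31 more, each freq 1)
Hapax (freq=1): arrive, bag, child, city, cloth, did, doctor, fast, find, forest, from, good, grey, hard, king, know, late, market, might, move, night, no, of, rice, rise, run, she, short, soldier, some, spoon, start, student, suddenly, table, the, throw, us, warm, was, wash, wet, when, with, woman

45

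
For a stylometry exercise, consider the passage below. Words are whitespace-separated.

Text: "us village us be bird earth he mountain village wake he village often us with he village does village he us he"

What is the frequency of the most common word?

5

Frequencies: village:5, he:5, us:4, be:1, bird:1, earth:1, mountain:1, wake:1, often:1, with:1, does:1
Most common: 'village' with frequency 5.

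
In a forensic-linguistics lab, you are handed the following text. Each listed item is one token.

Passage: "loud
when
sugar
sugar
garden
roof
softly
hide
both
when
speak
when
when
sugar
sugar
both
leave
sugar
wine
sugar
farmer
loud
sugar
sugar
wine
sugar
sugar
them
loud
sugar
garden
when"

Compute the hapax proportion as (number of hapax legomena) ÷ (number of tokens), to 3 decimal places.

Frequencies: sugar:11, when:5, loud:3, garden:2, both:2, wine:2, roof:1, softly:1, hide:1, speak:1, leave:1, farmer:1, them:1
Hapax count = 7; token count = 32.
Ratio = 7 / 32 = 0.219

0.219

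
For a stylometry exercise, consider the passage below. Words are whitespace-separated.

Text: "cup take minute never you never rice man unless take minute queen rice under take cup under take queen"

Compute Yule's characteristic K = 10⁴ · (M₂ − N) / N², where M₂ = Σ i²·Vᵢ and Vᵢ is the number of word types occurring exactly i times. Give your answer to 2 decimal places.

Frequencies: take:4, cup:2, minute:2, never:2, rice:2, queen:2, under:2, you:1, man:1, unless:1
N = 19. Frequency spectrum: V_1=3, V_2=6, V_4=1
M₂ = 1²·3 + 2²·6 + 4²·1 = 43
K = 10000 × (43 − 19) / 19² = 664.82

664.82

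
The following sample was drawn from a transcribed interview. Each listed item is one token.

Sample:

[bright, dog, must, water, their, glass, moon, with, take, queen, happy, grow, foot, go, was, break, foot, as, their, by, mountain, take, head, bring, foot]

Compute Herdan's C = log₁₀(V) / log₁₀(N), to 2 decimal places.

N = 25, V = 21.
log₁₀(V) = 1.322219, log₁₀(N) = 1.397940
C = 1.322219 / 1.397940 = 0.95

0.95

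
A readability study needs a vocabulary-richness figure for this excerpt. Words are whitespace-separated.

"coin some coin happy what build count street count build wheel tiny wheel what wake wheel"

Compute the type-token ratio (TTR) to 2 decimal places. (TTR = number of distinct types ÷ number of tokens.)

0.63

N = 16 tokens, V = 10 types.
TTR = V / N = 10 / 16 = 0.63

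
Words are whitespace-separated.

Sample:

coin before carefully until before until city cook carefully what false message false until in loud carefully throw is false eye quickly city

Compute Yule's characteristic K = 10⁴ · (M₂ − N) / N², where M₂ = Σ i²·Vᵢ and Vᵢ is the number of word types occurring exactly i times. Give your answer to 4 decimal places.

Frequencies: carefully:3, until:3, false:3, before:2, city:2, coin:1, cook:1, what:1, message:1, in:1, loud:1, throw:1, is:1, eye:1, quickly:1
N = 23. Frequency spectrum: V_1=10, V_2=2, V_3=3
M₂ = 1²·10 + 2²·2 + 3²·3 = 45
K = 10000 × (45 − 23) / 23² = 415.8790

415.8790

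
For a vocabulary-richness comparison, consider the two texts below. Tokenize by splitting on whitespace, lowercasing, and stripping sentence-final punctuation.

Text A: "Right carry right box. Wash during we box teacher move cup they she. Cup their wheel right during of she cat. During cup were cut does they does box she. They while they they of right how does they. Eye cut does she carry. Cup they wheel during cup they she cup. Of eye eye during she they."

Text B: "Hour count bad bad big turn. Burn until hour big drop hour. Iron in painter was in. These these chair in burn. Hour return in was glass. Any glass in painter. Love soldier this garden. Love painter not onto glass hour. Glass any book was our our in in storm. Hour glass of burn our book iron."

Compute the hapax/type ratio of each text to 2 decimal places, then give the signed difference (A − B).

-0.05

A: hapax=9, V=21, ratio=0.43
B: hapax=13, V=27, ratio=0.48
Difference = 0.43 − 0.48 = -0.05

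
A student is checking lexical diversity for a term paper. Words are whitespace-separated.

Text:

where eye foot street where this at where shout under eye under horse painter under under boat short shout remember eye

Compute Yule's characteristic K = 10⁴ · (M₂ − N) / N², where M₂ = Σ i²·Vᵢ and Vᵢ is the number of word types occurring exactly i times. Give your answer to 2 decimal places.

589.57

Frequencies: under:4, where:3, eye:3, shout:2, foot:1, street:1, this:1, at:1, horse:1, painter:1, boat:1, short:1, remember:1
N = 21. Frequency spectrum: V_1=9, V_2=1, V_3=2, V_4=1
M₂ = 1²·9 + 2²·1 + 3²·2 + 4²·1 = 47
K = 10000 × (47 − 21) / 21² = 589.57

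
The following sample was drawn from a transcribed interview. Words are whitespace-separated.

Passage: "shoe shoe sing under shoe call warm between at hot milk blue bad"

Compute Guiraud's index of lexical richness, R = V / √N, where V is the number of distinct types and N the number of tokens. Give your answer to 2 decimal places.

N = 13, V = 11.
√N = 3.605551
R = 11 / 3.605551 = 3.05

3.05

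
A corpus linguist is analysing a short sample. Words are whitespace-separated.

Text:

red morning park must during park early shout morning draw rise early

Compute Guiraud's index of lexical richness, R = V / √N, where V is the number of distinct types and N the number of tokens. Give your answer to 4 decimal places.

N = 12, V = 9.
√N = 3.464102
R = 9 / 3.464102 = 2.5981

2.5981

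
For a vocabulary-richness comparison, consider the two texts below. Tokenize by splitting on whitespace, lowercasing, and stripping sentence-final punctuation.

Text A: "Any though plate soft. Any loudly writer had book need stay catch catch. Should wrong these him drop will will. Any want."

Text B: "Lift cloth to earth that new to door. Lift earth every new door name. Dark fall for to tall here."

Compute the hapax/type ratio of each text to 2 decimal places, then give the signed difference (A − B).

0.19

A: hapax=15, V=18, ratio=0.83
B: hapax=9, V=14, ratio=0.64
Difference = 0.83 − 0.64 = 0.19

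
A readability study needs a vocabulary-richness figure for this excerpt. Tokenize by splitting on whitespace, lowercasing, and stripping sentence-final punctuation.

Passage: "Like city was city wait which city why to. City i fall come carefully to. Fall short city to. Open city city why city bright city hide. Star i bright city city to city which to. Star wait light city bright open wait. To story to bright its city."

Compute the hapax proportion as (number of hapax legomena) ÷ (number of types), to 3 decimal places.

Frequencies: city:14, to:7, bright:4, wait:3, which:2, why:2, i:2, fall:2, open:2, star:2, like:1, was:1, come:1, carefully:1, short:1, hide:1, light:1, story:1, its:1
Hapax count = 9; type count = 19.
Ratio = 9 / 19 = 0.474

0.474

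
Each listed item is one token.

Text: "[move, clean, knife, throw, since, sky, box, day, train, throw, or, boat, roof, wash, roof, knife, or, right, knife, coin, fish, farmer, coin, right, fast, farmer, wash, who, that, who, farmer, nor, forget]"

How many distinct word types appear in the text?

Distinct types: {boat, box, clean, coin, day, farmer, fast, fish, forget, knife, move, nor, or, right, roof, since, sky, that, throw, train, wash, who}
V = 22

22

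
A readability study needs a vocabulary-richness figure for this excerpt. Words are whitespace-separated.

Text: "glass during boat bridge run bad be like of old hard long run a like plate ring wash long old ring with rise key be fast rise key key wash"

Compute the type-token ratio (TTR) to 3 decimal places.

0.667

N = 30 tokens, V = 20 types.
TTR = V / N = 20 / 30 = 0.667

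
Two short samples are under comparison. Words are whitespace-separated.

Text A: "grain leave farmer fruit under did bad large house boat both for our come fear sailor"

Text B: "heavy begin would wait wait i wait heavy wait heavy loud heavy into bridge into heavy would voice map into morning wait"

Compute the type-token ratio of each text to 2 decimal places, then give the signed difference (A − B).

TTR(A) = 16/16 = 1.00
TTR(B) = 11/22 = 0.50
Difference = 1.00 − 0.50 = 0.50

0.50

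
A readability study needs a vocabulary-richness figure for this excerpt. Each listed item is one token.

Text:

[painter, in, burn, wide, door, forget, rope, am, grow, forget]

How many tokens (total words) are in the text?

10

Tokens: painter, in, burn, wide, door, forget, rope, am, grow, forget
N = 10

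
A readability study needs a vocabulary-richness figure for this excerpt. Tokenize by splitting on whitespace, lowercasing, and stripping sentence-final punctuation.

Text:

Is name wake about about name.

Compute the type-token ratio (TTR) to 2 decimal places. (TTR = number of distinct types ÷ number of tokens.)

0.67

N = 6 tokens, V = 4 types.
TTR = V / N = 4 / 6 = 0.67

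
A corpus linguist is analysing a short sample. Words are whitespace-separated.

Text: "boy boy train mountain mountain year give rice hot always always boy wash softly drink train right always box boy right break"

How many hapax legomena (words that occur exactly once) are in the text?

Frequencies: boy:4, always:3, train:2, mountain:2, right:2, year:1, give:1, rice:1, hot:1, wash:1, softly:1, drink:1, box:1, break:1
Hapax (freq=1): box, break, drink, give, hot, rice, softly, wash, year

9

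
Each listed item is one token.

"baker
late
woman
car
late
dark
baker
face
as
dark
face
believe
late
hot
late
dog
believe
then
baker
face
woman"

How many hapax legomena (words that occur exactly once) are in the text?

5

Frequencies: late:4, baker:3, face:3, woman:2, dark:2, believe:2, car:1, as:1, hot:1, dog:1, then:1
Hapax (freq=1): as, car, dog, hot, then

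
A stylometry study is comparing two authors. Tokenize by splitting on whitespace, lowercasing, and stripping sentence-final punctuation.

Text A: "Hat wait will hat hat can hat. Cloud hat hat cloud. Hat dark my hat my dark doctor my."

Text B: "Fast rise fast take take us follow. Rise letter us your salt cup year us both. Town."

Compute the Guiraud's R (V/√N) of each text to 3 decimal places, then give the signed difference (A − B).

A: V=8, N=19, R=1.835
B: V=12, N=17, R=2.910
Difference = 1.835 − 2.910 = -1.075

-1.075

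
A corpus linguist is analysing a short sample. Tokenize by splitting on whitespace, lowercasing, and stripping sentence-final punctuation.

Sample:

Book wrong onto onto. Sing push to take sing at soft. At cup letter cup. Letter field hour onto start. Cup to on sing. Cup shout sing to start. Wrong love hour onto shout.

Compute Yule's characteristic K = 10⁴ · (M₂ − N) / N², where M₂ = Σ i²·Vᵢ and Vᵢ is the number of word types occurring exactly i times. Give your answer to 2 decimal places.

467.13

Frequencies: onto:4, sing:4, cup:4, to:3, wrong:2, at:2, letter:2, hour:2, start:2, shout:2, book:1, push:1, take:1, soft:1, field:1, on:1, love:1
N = 34. Frequency spectrum: V_1=7, V_2=6, V_3=1, V_4=3
M₂ = 1²·7 + 2²·6 + 3²·1 + 4²·3 = 88
K = 10000 × (88 − 34) / 34² = 467.13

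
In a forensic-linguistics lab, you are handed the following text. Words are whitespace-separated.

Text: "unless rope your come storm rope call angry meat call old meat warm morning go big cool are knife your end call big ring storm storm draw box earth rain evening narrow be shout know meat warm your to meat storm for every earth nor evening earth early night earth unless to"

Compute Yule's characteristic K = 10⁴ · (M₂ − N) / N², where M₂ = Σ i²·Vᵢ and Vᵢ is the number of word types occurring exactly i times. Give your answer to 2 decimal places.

Frequencies: storm:4, meat:4, earth:4, your:3, call:3, unless:2, rope:2, warm:2, big:2, evening:2, to:2, come:1, angry:1, old:1, morning:1, go:1, cool:1, are:1, knife:1, end:1, … (13 more, each freq 1)
N = 52. Frequency spectrum: V_1=22, V_2=6, V_3=2, V_4=3
M₂ = 1²·22 + 2²·6 + 3²·2 + 4²·3 = 112
K = 10000 × (112 − 52) / 52² = 221.89

221.89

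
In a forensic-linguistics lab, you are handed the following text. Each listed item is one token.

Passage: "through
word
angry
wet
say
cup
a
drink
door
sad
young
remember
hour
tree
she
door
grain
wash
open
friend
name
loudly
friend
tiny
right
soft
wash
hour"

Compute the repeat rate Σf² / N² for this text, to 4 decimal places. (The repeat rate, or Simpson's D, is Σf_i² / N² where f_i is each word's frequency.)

0.0459

Frequencies: door:2, hour:2, wash:2, friend:2, through:1, word:1, angry:1, wet:1, say:1, cup:1, a:1, drink:1, sad:1, young:1, remember:1, tree:1, she:1, grain:1, open:1, name:1, … (4 more, each freq 1)
Σf² = 36; N² = 784
Repeat rate = 36 / 784 = 0.0459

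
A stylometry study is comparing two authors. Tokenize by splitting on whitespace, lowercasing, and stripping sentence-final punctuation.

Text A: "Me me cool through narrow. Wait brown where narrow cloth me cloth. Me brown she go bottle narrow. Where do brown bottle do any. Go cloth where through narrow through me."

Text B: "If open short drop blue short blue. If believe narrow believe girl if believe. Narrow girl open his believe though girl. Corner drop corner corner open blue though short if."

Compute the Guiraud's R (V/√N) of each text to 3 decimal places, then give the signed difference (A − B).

0.327

A: V=13, N=31, R=2.335
B: V=11, N=30, R=2.008
Difference = 2.335 − 2.008 = 0.327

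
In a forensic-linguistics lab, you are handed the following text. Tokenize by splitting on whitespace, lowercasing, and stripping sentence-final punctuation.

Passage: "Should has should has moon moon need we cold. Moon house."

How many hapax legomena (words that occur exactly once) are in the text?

4

Frequencies: moon:3, should:2, has:2, need:1, we:1, cold:1, house:1
Hapax (freq=1): cold, house, need, we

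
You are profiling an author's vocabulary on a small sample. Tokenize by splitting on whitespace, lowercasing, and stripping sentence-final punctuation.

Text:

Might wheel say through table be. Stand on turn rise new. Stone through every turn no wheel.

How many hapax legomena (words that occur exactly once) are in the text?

Frequencies: wheel:2, through:2, turn:2, might:1, say:1, table:1, be:1, stand:1, on:1, rise:1, new:1, stone:1, every:1, no:1
Hapax (freq=1): be, every, might, new, no, on, rise, say, stand, stone, table

11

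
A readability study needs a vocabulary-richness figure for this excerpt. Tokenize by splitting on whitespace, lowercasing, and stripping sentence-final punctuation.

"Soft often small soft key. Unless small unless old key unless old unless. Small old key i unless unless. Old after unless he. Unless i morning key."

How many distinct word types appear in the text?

10

Distinct types: {after, he, i, key, morning, often, old, small, soft, unless}
V = 10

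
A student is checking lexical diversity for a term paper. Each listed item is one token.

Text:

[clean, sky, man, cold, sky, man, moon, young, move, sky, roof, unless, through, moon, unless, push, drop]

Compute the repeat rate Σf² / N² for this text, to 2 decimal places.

0.10

Frequencies: sky:3, man:2, moon:2, unless:2, clean:1, cold:1, young:1, move:1, roof:1, through:1, push:1, drop:1
Σf² = 29; N² = 289
Repeat rate = 29 / 289 = 0.10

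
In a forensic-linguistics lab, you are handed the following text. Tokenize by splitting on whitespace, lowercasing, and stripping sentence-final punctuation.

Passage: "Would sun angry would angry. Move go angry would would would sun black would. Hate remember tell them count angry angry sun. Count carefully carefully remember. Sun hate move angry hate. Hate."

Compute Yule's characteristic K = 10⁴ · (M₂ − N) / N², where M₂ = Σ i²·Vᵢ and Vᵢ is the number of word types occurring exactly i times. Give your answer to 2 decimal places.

898.44

Frequencies: would:6, angry:6, sun:4, hate:4, move:2, remember:2, count:2, carefully:2, go:1, black:1, tell:1, them:1
N = 32. Frequency spectrum: V_1=4, V_2=4, V_4=2, V_6=2
M₂ = 1²·4 + 2²·4 + 4²·2 + 6²·2 = 124
K = 10000 × (124 − 32) / 32² = 898.44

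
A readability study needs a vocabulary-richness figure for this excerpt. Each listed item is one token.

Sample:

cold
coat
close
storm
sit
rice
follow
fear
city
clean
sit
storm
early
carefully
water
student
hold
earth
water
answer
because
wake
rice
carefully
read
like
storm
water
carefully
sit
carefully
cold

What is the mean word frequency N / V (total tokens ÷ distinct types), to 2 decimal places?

1.52

N = 32 tokens, V = 21 types.
Mean frequency = N / V = 32 / 21 = 1.52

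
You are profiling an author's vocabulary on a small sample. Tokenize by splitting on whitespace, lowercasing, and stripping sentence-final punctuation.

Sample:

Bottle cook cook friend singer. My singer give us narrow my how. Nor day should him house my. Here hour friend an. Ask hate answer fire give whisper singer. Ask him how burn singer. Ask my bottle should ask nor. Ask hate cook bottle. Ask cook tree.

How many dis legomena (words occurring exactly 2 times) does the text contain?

Frequencies: ask:6, cook:4, singer:4, my:4, bottle:3, friend:2, give:2, how:2, nor:2, should:2, him:2, hate:2, us:1, narrow:1, day:1, house:1, here:1, hour:1, an:1, answer:1, … (4 more, each freq 1)
Words with frequency 2: friend, give, hate, him, how, nor, should

7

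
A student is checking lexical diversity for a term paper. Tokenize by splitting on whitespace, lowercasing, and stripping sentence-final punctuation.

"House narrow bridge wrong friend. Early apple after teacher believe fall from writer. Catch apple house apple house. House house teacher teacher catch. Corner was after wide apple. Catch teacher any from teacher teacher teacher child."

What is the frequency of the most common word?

7

Frequencies: teacher:7, house:5, apple:4, catch:3, after:2, from:2, narrow:1, bridge:1, wrong:1, friend:1, early:1, believe:1, fall:1, writer:1, corner:1, was:1, wide:1, any:1, child:1
Most common: 'teacher' with frequency 7.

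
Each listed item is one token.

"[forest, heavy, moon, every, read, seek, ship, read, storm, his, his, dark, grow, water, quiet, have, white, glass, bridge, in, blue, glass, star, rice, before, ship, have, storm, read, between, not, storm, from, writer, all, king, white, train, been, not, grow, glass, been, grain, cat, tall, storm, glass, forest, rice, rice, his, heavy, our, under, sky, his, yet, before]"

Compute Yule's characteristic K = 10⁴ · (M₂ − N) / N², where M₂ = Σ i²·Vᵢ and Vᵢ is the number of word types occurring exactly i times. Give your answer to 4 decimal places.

189.6007

Frequencies: storm:4, his:4, glass:4, read:3, rice:3, forest:2, heavy:2, ship:2, grow:2, have:2, white:2, before:2, not:2, been:2, moon:1, every:1, seek:1, dark:1, water:1, quiet:1, … (17 more, each freq 1)
N = 59. Frequency spectrum: V_1=23, V_2=9, V_3=2, V_4=3
M₂ = 1²·23 + 2²·9 + 3²·2 + 4²·3 = 125
K = 10000 × (125 − 59) / 59² = 189.6007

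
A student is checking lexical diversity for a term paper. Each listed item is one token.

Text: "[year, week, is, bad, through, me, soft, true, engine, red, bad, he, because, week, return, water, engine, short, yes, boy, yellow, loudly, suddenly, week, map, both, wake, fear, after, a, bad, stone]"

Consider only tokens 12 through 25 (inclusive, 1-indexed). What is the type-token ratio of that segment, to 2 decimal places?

0.93

Segment tokens 12–25: he, because, week, return, water, engine, short, yes, boy, yellow, loudly, suddenly, week, map
Segment N = 14, segment V = 13.
TTR = 13 / 14 = 0.93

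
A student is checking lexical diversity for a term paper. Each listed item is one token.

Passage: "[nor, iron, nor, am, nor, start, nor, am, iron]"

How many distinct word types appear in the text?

4

Distinct types: {am, iron, nor, start}
V = 4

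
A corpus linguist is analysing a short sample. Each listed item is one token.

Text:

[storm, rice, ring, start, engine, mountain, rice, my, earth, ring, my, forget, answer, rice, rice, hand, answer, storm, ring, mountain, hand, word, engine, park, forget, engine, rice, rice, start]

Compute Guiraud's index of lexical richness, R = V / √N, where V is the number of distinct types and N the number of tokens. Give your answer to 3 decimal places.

N = 29, V = 13.
√N = 5.385165
R = 13 / 5.385165 = 2.414

2.414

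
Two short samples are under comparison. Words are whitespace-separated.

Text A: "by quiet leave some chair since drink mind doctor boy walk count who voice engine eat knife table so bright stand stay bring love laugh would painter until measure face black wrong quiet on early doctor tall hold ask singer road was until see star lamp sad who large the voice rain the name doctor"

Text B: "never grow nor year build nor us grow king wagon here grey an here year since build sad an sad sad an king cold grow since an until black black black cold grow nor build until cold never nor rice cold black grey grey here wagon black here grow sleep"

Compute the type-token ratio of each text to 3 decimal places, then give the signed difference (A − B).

TTR(A) = 48/55 = 0.873
TTR(B) = 18/50 = 0.360
Difference = 0.873 − 0.360 = 0.513

0.513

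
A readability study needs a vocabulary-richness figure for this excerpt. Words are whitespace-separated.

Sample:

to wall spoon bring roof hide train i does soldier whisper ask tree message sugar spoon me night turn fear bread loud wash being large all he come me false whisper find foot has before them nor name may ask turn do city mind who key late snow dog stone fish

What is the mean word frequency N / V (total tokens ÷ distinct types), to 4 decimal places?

N = 51 tokens, V = 46 types.
Mean frequency = N / V = 51 / 46 = 1.1087

1.1087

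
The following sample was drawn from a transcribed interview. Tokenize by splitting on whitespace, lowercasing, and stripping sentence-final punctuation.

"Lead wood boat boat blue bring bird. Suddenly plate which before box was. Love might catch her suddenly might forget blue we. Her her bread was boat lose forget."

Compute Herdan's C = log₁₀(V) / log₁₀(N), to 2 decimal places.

0.89

N = 29, V = 20.
log₁₀(V) = 1.301030, log₁₀(N) = 1.462398
C = 1.301030 / 1.462398 = 0.89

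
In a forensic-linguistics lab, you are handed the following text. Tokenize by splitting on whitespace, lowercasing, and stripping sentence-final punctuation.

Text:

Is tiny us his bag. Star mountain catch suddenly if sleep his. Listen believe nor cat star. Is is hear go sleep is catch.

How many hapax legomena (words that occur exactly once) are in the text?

Frequencies: is:4, his:2, star:2, catch:2, sleep:2, tiny:1, us:1, bag:1, mountain:1, suddenly:1, if:1, listen:1, believe:1, nor:1, cat:1, hear:1, go:1
Hapax (freq=1): bag, believe, cat, go, hear, if, listen, mountain, nor, suddenly, tiny, us

12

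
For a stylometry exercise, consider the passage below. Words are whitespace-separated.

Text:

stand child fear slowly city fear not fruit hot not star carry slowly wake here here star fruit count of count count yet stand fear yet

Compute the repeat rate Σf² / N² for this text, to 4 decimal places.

0.0769

Frequencies: fear:3, count:3, stand:2, slowly:2, not:2, fruit:2, star:2, here:2, yet:2, child:1, city:1, hot:1, carry:1, wake:1, of:1
Σf² = 52; N² = 676
Repeat rate = 52 / 676 = 0.0769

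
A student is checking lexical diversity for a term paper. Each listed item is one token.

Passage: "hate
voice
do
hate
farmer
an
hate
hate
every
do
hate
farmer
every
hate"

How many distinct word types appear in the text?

6

Distinct types: {an, do, every, farmer, hate, voice}
V = 6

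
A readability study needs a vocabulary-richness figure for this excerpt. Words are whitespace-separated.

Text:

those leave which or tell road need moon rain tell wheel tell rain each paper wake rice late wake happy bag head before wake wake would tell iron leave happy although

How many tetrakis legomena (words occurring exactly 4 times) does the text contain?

Frequencies: tell:4, wake:4, leave:2, rain:2, happy:2, those:1, which:1, or:1, road:1, need:1, moon:1, wheel:1, each:1, paper:1, rice:1, late:1, bag:1, head:1, before:1, would:1, … (2 more, each freq 1)
Words with frequency 4: tell, wake

2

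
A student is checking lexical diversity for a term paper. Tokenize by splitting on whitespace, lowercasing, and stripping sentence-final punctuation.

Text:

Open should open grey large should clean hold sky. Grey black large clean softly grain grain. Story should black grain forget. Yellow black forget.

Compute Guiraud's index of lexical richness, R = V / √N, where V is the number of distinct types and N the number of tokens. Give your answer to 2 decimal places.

2.65

N = 24, V = 13.
√N = 4.898979
R = 13 / 4.898979 = 2.65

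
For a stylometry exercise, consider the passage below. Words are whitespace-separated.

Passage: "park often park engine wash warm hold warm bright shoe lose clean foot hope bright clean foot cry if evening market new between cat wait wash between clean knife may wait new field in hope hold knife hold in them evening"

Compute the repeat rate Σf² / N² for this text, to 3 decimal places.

Frequencies: hold:3, clean:3, park:2, wash:2, warm:2, bright:2, foot:2, hope:2, evening:2, new:2, between:2, wait:2, knife:2, in:2, often:1, engine:1, shoe:1, lose:1, cry:1, if:1, … (5 more, each freq 1)
Σf² = 77; N² = 1681
Repeat rate = 77 / 1681 = 0.046

0.046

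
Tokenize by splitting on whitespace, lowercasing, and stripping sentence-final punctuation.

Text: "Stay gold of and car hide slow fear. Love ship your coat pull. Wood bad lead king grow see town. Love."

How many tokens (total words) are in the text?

Tokens: stay, gold, of, and, car, hide, slow, fear, love, ship, your, coat, pull, wood, bad, lead, king, grow, see, town, love
N = 21

21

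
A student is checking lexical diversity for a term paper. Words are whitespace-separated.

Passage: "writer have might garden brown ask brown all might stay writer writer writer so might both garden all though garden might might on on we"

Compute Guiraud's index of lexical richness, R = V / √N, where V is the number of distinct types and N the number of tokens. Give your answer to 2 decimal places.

2.60

N = 25, V = 13.
√N = 5.000000
R = 13 / 5.000000 = 2.60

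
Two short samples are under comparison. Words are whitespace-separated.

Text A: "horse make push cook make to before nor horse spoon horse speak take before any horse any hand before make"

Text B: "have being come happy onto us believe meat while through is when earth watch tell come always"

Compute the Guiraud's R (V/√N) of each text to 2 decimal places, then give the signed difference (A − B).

-1.20

A: V=12, N=20, R=2.68
B: V=16, N=17, R=3.88
Difference = 2.68 − 3.88 = -1.20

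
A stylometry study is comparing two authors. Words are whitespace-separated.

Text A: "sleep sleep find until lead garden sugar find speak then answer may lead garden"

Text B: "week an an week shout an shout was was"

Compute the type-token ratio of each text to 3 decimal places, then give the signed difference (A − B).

TTR(A) = 10/14 = 0.714
TTR(B) = 4/9 = 0.444
Difference = 0.714 − 0.444 = 0.270

0.270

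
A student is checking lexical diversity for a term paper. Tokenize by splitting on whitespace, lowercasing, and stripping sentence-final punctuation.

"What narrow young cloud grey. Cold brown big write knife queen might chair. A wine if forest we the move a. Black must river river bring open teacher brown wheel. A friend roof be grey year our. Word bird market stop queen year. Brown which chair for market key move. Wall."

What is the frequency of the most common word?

Frequencies: brown:3, a:3, grey:2, queen:2, chair:2, move:2, river:2, year:2, market:2, what:1, narrow:1, young:1, cloud:1, cold:1, big:1, write:1, knife:1, might:1, wine:1, if:1, … (20 more, each freq 1)
Most common: 'brown' with frequency 3.

3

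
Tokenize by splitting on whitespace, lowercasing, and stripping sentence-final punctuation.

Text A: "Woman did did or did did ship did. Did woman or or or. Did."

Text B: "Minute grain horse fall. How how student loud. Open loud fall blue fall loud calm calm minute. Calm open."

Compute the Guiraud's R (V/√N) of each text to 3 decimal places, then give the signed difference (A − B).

A: V=4, N=14, R=1.069
B: V=10, N=19, R=2.294
Difference = 1.069 − 2.294 = -1.225

-1.225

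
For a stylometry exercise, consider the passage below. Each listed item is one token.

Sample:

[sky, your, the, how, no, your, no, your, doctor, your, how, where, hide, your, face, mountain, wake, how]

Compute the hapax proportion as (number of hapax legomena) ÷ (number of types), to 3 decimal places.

Frequencies: your:5, how:3, no:2, sky:1, the:1, doctor:1, where:1, hide:1, face:1, mountain:1, wake:1
Hapax count = 8; type count = 11.
Ratio = 8 / 11 = 0.727

0.727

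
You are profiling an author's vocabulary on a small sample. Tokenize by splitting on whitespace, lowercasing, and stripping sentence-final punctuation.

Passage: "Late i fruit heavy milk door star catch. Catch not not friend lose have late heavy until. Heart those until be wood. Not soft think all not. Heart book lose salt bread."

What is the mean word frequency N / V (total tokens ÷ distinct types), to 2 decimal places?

1.39

N = 32 tokens, V = 23 types.
Mean frequency = N / V = 32 / 23 = 1.39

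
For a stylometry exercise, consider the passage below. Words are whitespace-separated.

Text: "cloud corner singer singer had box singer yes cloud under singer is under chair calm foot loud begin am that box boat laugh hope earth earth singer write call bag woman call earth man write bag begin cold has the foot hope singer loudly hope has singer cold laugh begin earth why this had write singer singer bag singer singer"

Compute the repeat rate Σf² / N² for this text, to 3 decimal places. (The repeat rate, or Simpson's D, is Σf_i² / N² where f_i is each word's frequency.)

Frequencies: singer:11, earth:4, begin:3, hope:3, write:3, bag:3, cloud:2, had:2, box:2, under:2, foot:2, laugh:2, call:2, cold:2, has:2, corner:1, yes:1, is:1, chair:1, calm:1, … (10 more, each freq 1)
Σf² = 224; N² = 3600
Repeat rate = 224 / 3600 = 0.062

0.062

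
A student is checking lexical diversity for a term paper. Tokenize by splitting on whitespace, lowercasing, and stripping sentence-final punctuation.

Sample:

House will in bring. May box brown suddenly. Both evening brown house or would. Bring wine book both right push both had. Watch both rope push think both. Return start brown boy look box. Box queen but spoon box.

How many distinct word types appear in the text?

27

Distinct types: {book, both, box, boy, bring, brown, but, evening, had, house, in, look, may, or, push, queen, return, right, rope, spoon, start, suddenly, think, watch, will, wine, would}
V = 27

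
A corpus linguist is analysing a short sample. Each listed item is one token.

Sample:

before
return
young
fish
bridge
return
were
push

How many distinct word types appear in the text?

Distinct types: {before, bridge, fish, push, return, were, young}
V = 7

7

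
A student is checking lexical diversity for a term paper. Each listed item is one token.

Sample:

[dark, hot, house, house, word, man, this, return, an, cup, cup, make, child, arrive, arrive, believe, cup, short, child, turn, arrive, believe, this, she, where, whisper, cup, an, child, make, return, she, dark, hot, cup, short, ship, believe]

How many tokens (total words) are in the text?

38

Tokens: dark, hot, house, house, word, man, this, return, an, cup, cup, make, child, arrive, arrive, believe, cup, short, child, turn, arrive, believe, this, she, where, whisper, cup, an, child, make, return, she, dark, hot, cup, short, ship, believe
N = 38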